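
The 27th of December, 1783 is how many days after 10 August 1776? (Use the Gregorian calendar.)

Aug 10, 1776 → Aug 10, 1777: 365 days.
Aug 10, 1777 → Aug 10, 1778: 365 days.
Aug 10, 1778 → Aug 10, 1779: 365 days.
Aug 10, 1779 → Aug 10, 1780: 366 days (Feb 29, 1780 is in that span).
Aug 10, 1780 → Aug 10, 1781: 365 days.
Aug 10, 1781 → Aug 10, 1782: 365 days.
Aug 10, 1782 → Aug 10, 1783: 365 days.
Aug 10, 1783 → Sep 10, 1783: 31 days (August has 31).
Sep 10, 1783 → Oct 10, 1783: 30 days (September has 30).
Oct 10, 1783 → Nov 10, 1783: 31 days (October has 31).
Nov 10, 1783 → Dec 10, 1783: 30 days (November has 30).
Dec 10, 1783 → Dec 27, 1783: 17 days.
Total: 2695 days.

2695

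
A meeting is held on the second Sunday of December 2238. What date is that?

December 1, 2238 is a Saturday.
The first Sunday is therefore December 2 (1 days later).
The second Sunday is 2 + 1×7 = December 9.

December 9, 2238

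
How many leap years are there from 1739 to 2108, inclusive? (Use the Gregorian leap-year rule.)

90

Multiples of 4 in [1739,2108]: 93.
Of those, multiples of 100: 4 (not leap unless ÷400).
Multiples of 400: 1.
Leap years = 93 − 4 + 1 = 90.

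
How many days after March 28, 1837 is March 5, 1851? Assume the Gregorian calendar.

Mar 28, 1837 → Mar 28, 1838: 365 days.
Mar 28, 1838 → Mar 28, 1839: 365 days.
Mar 28, 1839 → Mar 28, 1840: 366 days (Feb 29, 1840 is in that span).
Mar 28, 1840 → Mar 28, 1841: 365 days.
Mar 28, 1841 → Mar 28, 1842: 365 days.
Mar 28, 1842 → Mar 28, 1843: 365 days.
Mar 28, 1843 → Mar 28, 1844: 366 days (Feb 29, 1844 is in that span).
Mar 28, 1844 → Mar 28, 1845: 365 days.
Mar 28, 1845 → Mar 28, 1846: 365 days.
Mar 28, 1846 → Mar 28, 1847: 365 days.
Mar 28, 1847 → Mar 28, 1848: 366 days (Feb 29, 1848 is in that span).
Mar 28, 1848 → Mar 28, 1849: 365 days.
Mar 28, 1849 → Mar 28, 1850: 365 days.
Mar 28, 1850 → Apr 28, 1850: 31 days (March has 31).
Apr 28, 1850 → May 28, 1850: 30 days (April has 30).
May 28, 1850 → Jun 28, 1850: 31 days (May has 31).
Jun 28, 1850 → Jul 28, 1850: 30 days (June has 30).
Jul 28, 1850 → Aug 28, 1850: 31 days (July has 31).
Aug 28, 1850 → Sep 28, 1850: 31 days (August has 31).
Sep 28, 1850 → Oct 28, 1850: 30 days (September has 30).
Oct 28, 1850 → Nov 28, 1850: 31 days (October has 31).
Nov 28, 1850 → Dec 28, 1850: 30 days (November has 30).
Dec 28, 1850 → Jan 28, 1851: 31 days (December has 31).
Jan 28, 1851 → Feb 28, 1851: 31 days (January has 31).
Feb 28, 1851 → Mar 5, 1851: 5 days.
Total: 5090 days.

5090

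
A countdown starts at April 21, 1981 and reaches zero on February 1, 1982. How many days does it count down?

Apr 21, 1981 → May 21, 1981: 30 days (April has 30).
May 21, 1981 → Jun 21, 1981: 31 days (May has 31).
Jun 21, 1981 → Jul 21, 1981: 30 days (June has 30).
Jul 21, 1981 → Aug 21, 1981: 31 days (July has 31).
Aug 21, 1981 → Sep 21, 1981: 31 days (August has 31).
Sep 21, 1981 → Oct 21, 1981: 30 days (September has 30).
Oct 21, 1981 → Nov 21, 1981: 31 days (October has 31).
Nov 21, 1981 → Dec 21, 1981: 30 days (November has 30).
Dec 21, 1981 → Jan 21, 1982: 31 days (December has 31).
Jan 21, 1982 → Feb 1, 1982: 11 days.
Total: 286 days.

286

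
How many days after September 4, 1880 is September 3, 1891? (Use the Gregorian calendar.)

Sep 4, 1880 → Sep 4, 1881: 365 days.
Sep 4, 1881 → Sep 4, 1882: 365 days.
Sep 4, 1882 → Sep 4, 1883: 365 days.
Sep 4, 1883 → Sep 4, 1884: 366 days (Feb 29, 1884 is in that span).
Sep 4, 1884 → Sep 4, 1885: 365 days.
Sep 4, 1885 → Sep 4, 1886: 365 days.
Sep 4, 1886 → Sep 4, 1887: 365 days.
Sep 4, 1887 → Sep 4, 1888: 366 days (Feb 29, 1888 is in that span).
Sep 4, 1888 → Sep 4, 1889: 365 days.
Sep 4, 1889 → Sep 4, 1890: 365 days.
Sep 4, 1890 → Oct 4, 1890: 30 days (September has 30).
Oct 4, 1890 → Nov 4, 1890: 31 days (October has 31).
Nov 4, 1890 → Dec 4, 1890: 30 days (November has 30).
Dec 4, 1890 → Jan 4, 1891: 31 days (December has 31).
Jan 4, 1891 → Feb 4, 1891: 31 days (January has 31).
Feb 4, 1891 → Mar 4, 1891: 28 days (February has 28).
Mar 4, 1891 → Apr 4, 1891: 31 days (March has 31).
Apr 4, 1891 → May 4, 1891: 30 days (April has 30).
May 4, 1891 → Jun 4, 1891: 31 days (May has 31).
Jun 4, 1891 → Jul 4, 1891: 30 days (June has 30).
Jul 4, 1891 → Aug 4, 1891: 31 days (July has 31).
Aug 4, 1891 → Sep 3, 1891: 30 days.
Total: 4016 days.

4016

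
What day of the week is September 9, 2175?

Saturday

Doomsday rule: the anchor day for the 2100s is Sunday. For year 75: 75÷12 = 6 r 3, and 3÷4 = 0, so 6+3+0 = 9.
Sunday + 9 ≡ Tuesday — that's 2175's doomsday.
In September the doomsday date is Sep 5.
Sep 9 is 4 days after Sep 5; 4 mod 7 = 4, so Tuesday + 4 = Saturday.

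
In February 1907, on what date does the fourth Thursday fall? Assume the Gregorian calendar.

February 1, 1907 is a Friday.
The first Thursday is therefore February 7 (6 days later).
The fourth Thursday is 7 + 3×7 = February 28.

February 28, 1907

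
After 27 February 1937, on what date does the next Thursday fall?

March 4, 1937

Feb 27, 1937 is a Saturday.
From Saturday to the next Thursday is 5 days.
Feb 27, 1937 + 5 = Mar 4, 1937.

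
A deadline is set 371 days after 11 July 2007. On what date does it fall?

July 16, 2008

Jul has 31 days: +21 → Aug 1, 2007 (350 left).
Aug has 31 days: +31 → Sep 1, 2007 (319 left).
Sep has 30 days: +30 → Oct 1, 2007 (289 left).
Oct has 31 days: +31 → Nov 1, 2007 (258 left).
Nov has 30 days: +30 → Dec 1, 2007 (228 left).
Dec has 31 days: +31 → Jan 1, 2008 (197 left).
Jan has 31 days: +31 → Feb 1, 2008 (166 left).
Feb has 29 days: +29 → Mar 1, 2008 (137 left).
Mar has 31 days: +31 → Apr 1, 2008 (106 left).
Apr has 30 days: +30 → May 1, 2008 (76 left).
May has 31 days: +31 → Jun 1, 2008 (45 left).
Jun has 30 days: +30 → Jul 1, 2008 (15 left).
+15 → Jul 16, 2008.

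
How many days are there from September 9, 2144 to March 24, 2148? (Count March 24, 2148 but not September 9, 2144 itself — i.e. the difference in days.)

1292

Sep 9, 2144 → Sep 9, 2145: 365 days.
Sep 9, 2145 → Sep 9, 2146: 365 days.
Sep 9, 2146 → Sep 9, 2147: 365 days.
Sep 9, 2147 → Oct 9, 2147: 30 days (September has 30).
Oct 9, 2147 → Nov 9, 2147: 31 days (October has 31).
Nov 9, 2147 → Dec 9, 2147: 30 days (November has 30).
Dec 9, 2147 → Jan 9, 2148: 31 days (December has 31).
Jan 9, 2148 → Feb 9, 2148: 31 days (January has 31).
Feb 9, 2148 → Mar 9, 2148: 29 days (February has 29).
Mar 9, 2148 → Mar 24, 2148: 15 days.
Total: 1292 days.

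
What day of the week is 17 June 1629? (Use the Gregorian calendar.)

Sunday

Doomsday rule: the anchor day for the 1600s is Tuesday. For year 29: 29÷12 = 2 r 5, and 5÷4 = 1, so 2+5+1 = 8.
Tuesday + 8 ≡ Wednesday — that's 1629's doomsday.
In June the doomsday date is Jun 6.
Jun 17 is 11 days after Jun 6; 11 mod 7 = 4, so Wednesday + 4 = Sunday.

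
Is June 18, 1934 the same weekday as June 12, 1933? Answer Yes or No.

From Jun 12, 1933 to Jun 18, 1934 is 371 days.
371 mod 7 = 0, so they are the same weekday.
(Jun 12, 1933 is a Monday; Jun 18, 1934 is a Monday.)

Yes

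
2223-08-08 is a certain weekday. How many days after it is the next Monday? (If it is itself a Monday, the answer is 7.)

3

Aug 8, 2223 is a Friday.
From Friday to the next Monday is 3 days.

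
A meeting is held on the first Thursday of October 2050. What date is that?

October 6, 2050

October 1, 2050 is a Saturday.
The first Thursday is therefore October 6 (5 days later).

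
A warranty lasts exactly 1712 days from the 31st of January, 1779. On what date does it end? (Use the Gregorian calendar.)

October 9, 1783

+365 (one year) → Jan 31, 1780 (1347 left).
+366 (one year; includes Feb 29, 1780) → Jan 31, 1781 (981 left).
+365 (one year) → Jan 31, 1782 (616 left).
+365 (one year) → Jan 31, 1783 (251 left).
Jan has 31 days: +1 → Feb 1, 1783 (250 left).
Feb has 28 days: +28 → Mar 1, 1783 (222 left).
Mar has 31 days: +31 → Apr 1, 1783 (191 left).
Apr has 30 days: +30 → May 1, 1783 (161 left).
May has 31 days: +31 → Jun 1, 1783 (130 left).
Jun has 30 days: +30 → Jul 1, 1783 (100 left).
Jul has 31 days: +31 → Aug 1, 1783 (69 left).
Aug has 31 days: +31 → Sep 1, 1783 (38 left).
Sep has 30 days: +30 → Oct 1, 1783 (8 left).
+8 → Oct 9, 1783.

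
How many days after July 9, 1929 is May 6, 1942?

4684

Jul 9, 1929 → Jul 9, 1930: 365 days.
Jul 9, 1930 → Jul 9, 1931: 365 days.
Jul 9, 1931 → Jul 9, 1932: 366 days (Feb 29, 1932 is in that span).
Jul 9, 1932 → Jul 9, 1933: 365 days.
Jul 9, 1933 → Jul 9, 1934: 365 days.
Jul 9, 1934 → Jul 9, 1935: 365 days.
Jul 9, 1935 → Jul 9, 1936: 366 days (Feb 29, 1936 is in that span).
Jul 9, 1936 → Jul 9, 1937: 365 days.
Jul 9, 1937 → Jul 9, 1938: 365 days.
Jul 9, 1938 → Jul 9, 1939: 365 days.
Jul 9, 1939 → Jul 9, 1940: 366 days (Feb 29, 1940 is in that span).
Jul 9, 1940 → Jul 9, 1941: 365 days.
Jul 9, 1941 → Aug 9, 1941: 31 days (July has 31).
Aug 9, 1941 → Sep 9, 1941: 31 days (August has 31).
Sep 9, 1941 → Oct 9, 1941: 30 days (September has 30).
Oct 9, 1941 → Nov 9, 1941: 31 days (October has 31).
Nov 9, 1941 → Dec 9, 1941: 30 days (November has 30).
Dec 9, 1941 → Jan 9, 1942: 31 days (December has 31).
Jan 9, 1942 → Feb 9, 1942: 31 days (January has 31).
Feb 9, 1942 → Mar 9, 1942: 28 days (February has 28).
Mar 9, 1942 → Apr 9, 1942: 31 days (March has 31).
Apr 9, 1942 → May 6, 1942: 27 days.
Total: 4684 days.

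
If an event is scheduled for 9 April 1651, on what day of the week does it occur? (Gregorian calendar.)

Doomsday rule: the anchor day for the 1600s is Tuesday. For year 51: 51÷12 = 4 r 3, and 3÷4 = 0, so 4+3+0 = 7.
Tuesday + 7 ≡ Tuesday — that's 1651's doomsday.
In April the doomsday date is Apr 4.
Apr 9 is 5 days after Apr 4; 5 mod 7 = 5, so Tuesday + 5 = Sunday.

Sunday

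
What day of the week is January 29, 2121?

January 1, 2121 is a Wednesday.
Jan 1, 2121 → Jan 29, 2121: 28 days.
Total: 28 days.
28 mod 7 = 0, so Wednesday + 0 = Wednesday.

Wednesday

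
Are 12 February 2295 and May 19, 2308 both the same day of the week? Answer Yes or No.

Yes

From Feb 12, 2295 to May 19, 2308 is 4844 days.
4844 mod 7 = 0, so they are the same weekday.
(Feb 12, 2295 is a Tuesday; May 19, 2308 is a Tuesday.)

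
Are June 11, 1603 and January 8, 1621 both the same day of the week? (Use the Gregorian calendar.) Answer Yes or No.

No

From Jun 11, 1603 to Jan 8, 1621 is 6421 days.
6421 mod 7 = 2, so they are different weekdays.
(Jun 11, 1603 is a Wednesday; Jan 8, 1621 is a Friday.)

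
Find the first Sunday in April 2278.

April 1, 2278 is a Monday.
The first Sunday is therefore April 7 (6 days later).

April 7, 2278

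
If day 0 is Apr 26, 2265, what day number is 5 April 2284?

Apr 26, 2265 → Apr 26, 2266: 365 days.
Apr 26, 2266 → Apr 26, 2267: 365 days.
Apr 26, 2267 → Apr 26, 2268: 366 days (Feb 29, 2268 is in that span).
Apr 26, 2268 → Apr 26, 2269: 365 days.
Apr 26, 2269 → Apr 26, 2270: 365 days.
Apr 26, 2270 → Apr 26, 2271: 365 days.
Apr 26, 2271 → Apr 26, 2272: 366 days (Feb 29, 2272 is in that span).
Apr 26, 2272 → Apr 26, 2273: 365 days.
Apr 26, 2273 → Apr 26, 2274: 365 days.
Apr 26, 2274 → Apr 26, 2275: 365 days.
Apr 26, 2275 → Apr 26, 2276: 366 days (Feb 29, 2276 is in that span).
Apr 26, 2276 → Apr 26, 2277: 365 days.
Apr 26, 2277 → Apr 26, 2278: 365 days.
Apr 26, 2278 → Apr 26, 2279: 365 days.
Apr 26, 2279 → Apr 26, 2280: 366 days (Feb 29, 2280 is in that span).
Apr 26, 2280 → Apr 26, 2281: 365 days.
Apr 26, 2281 → Apr 26, 2282: 365 days.
Apr 26, 2282 → Apr 26, 2283: 365 days.
Apr 26, 2283 → May 26, 2283: 30 days (April has 30).
May 26, 2283 → Jun 26, 2283: 31 days (May has 31).
Jun 26, 2283 → Jul 26, 2283: 30 days (June has 30).
Jul 26, 2283 → Aug 26, 2283: 31 days (July has 31).
Aug 26, 2283 → Sep 26, 2283: 31 days (August has 31).
Sep 26, 2283 → Oct 26, 2283: 30 days (September has 30).
Oct 26, 2283 → Nov 26, 2283: 31 days (October has 31).
Nov 26, 2283 → Dec 26, 2283: 30 days (November has 30).
Dec 26, 2283 → Jan 26, 2284: 31 days (December has 31).
Jan 26, 2284 → Feb 26, 2284: 31 days (January has 31).
Feb 26, 2284 → Mar 26, 2284: 29 days (February has 29).
Mar 26, 2284 → Apr 5, 2284: 10 days.
Total: 6919 days.

6919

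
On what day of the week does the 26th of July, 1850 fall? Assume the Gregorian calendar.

Doomsday rule: the anchor day for the 1800s is Friday. For year 50: 50÷12 = 4 r 2, and 2÷4 = 0, so 4+2+0 = 6.
Friday + 6 ≡ Thursday — that's 1850's doomsday.
In July the doomsday date is Jul 11.
Jul 26 is 15 days after Jul 11; 15 mod 7 = 1, so Thursday + 1 = Friday.

Friday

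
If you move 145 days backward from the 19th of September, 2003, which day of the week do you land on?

Sep 19, 2003 is a Friday.
145 mod 7 = 5, so 145 days before a Friday is Friday − 5 = Sunday.

Sunday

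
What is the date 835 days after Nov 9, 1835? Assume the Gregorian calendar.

February 21, 1838

+366 (one year; includes Feb 29, 1836) → Nov 9, 1836 (469 left).
+365 (one year) → Nov 9, 1837 (104 left).
Nov has 30 days: +22 → Dec 1, 1837 (82 left).
Dec has 31 days: +31 → Jan 1, 1838 (51 left).
Jan has 31 days: +31 → Feb 1, 1838 (20 left).
+20 → Feb 21, 1838.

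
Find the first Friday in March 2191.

March 4, 2191

March 1, 2191 is a Tuesday.
The first Friday is therefore March 4 (3 days later).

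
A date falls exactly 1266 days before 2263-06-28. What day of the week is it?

Jun 28, 2263 is a Sunday.
1266 mod 7 = 6, so 1266 days before a Sunday is Sunday − 6 = Monday.

Monday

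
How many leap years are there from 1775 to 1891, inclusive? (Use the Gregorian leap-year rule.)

Multiples of 4 in [1775,1891]: 29.
Of those, multiples of 100: 1 (not leap unless ÷400).
Multiples of 400: 0.
Leap years = 29 − 1 + 0 = 28.

28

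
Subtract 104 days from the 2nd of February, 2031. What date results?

−2 → Jan 31, 2031 (end of Jan, 31 days; 102 left).
−31 → Dec 31, 2030 (end of Dec, 31 days; 71 left).
−31 → Nov 30, 2030 (end of Nov, 30 days; 40 left).
−30 → Oct 31, 2030 (end of Oct, 31 days; 10 left).
−10 → Oct 21, 2030.

October 21, 2030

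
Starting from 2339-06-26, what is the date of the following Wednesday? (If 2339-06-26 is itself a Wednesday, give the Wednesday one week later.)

June 28, 2339

Jun 26, 2339 is a Monday.
From Monday to the next Wednesday is 2 days.
Jun 26, 2339 + 2 = Jun 28, 2339.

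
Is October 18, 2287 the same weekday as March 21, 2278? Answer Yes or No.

From Mar 21, 2278 to Oct 18, 2287 is 3498 days.
3498 mod 7 = 5, so they are different weekdays.
(Mar 21, 2278 is a Thursday; Oct 18, 2287 is a Tuesday.)

No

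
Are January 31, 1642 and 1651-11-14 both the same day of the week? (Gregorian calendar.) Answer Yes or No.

No

From Jan 31, 1642 to Nov 14, 1651 is 3574 days.
3574 mod 7 = 4, so they are different weekdays.
(Jan 31, 1642 is a Friday; Nov 14, 1651 is a Tuesday.)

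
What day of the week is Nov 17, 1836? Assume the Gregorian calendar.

Thursday

Doomsday rule: the anchor day for the 1800s is Friday. For year 36: 36÷12 = 3 r 0, and 0÷4 = 0, so 3+0+0 = 3.
Friday + 3 ≡ Monday — that's 1836's doomsday.
In November the doomsday date is Nov 7.
Nov 17 is 10 days after Nov 7; 10 mod 7 = 3, so Monday + 3 = Thursday.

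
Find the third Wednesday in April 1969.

April 1, 1969 is a Tuesday.
The first Wednesday is therefore April 2 (1 days later).
The third Wednesday is 2 + 2×7 = April 16.

April 16, 1969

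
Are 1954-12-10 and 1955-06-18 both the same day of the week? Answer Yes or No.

No

From Dec 10, 1954 to Jun 18, 1955 is 190 days.
190 mod 7 = 1, so they are different weekdays.
(Dec 10, 1954 is a Friday; Jun 18, 1955 is a Saturday.)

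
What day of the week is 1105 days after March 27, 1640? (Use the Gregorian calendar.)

Monday

First find the weekday of Mar 27, 1640. Doomsday rule: the anchor day for the 1600s is Tuesday. For year 40: 40÷12 = 3 r 4, and 4÷4 = 1, so 3+4+1 = 8.
Tuesday + 8 ≡ Wednesday — that's 1640's doomsday.
In March the doomsday date is Mar 14.
Mar 27 is 13 days after Mar 14; 13 mod 7 = 6, so Wednesday + 6 = Tuesday.
1105 mod 7 = 6, so 1105 days after a Tuesday is Tuesday + 6 = Monday.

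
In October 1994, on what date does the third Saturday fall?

October 1, 1994 is a Saturday.
The first Saturday is therefore October 1 (same day).
The third Saturday is 1 + 2×7 = October 15.

October 15, 1994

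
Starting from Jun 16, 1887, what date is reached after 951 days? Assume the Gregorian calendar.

January 22, 1890

+366 (one year; includes Feb 29, 1888) → Jun 16, 1888 (585 left).
+365 (one year) → Jun 16, 1889 (220 left).
Jun has 30 days: +15 → Jul 1, 1889 (205 left).
Jul has 31 days: +31 → Aug 1, 1889 (174 left).
Aug has 31 days: +31 → Sep 1, 1889 (143 left).
Sep has 30 days: +30 → Oct 1, 1889 (113 left).
Oct has 31 days: +31 → Nov 1, 1889 (82 left).
Nov has 30 days: +30 → Dec 1, 1889 (52 left).
Dec has 31 days: +31 → Jan 1, 1890 (21 left).
+21 → Jan 22, 1890.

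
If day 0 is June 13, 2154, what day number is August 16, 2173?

7004

Jun 13, 2154 → Jun 13, 2155: 365 days.
Jun 13, 2155 → Jun 13, 2156: 366 days (Feb 29, 2156 is in that span).
Jun 13, 2156 → Jun 13, 2157: 365 days.
Jun 13, 2157 → Jun 13, 2158: 365 days.
Jun 13, 2158 → Jun 13, 2159: 365 days.
Jun 13, 2159 → Jun 13, 2160: 366 days (Feb 29, 2160 is in that span).
Jun 13, 2160 → Jun 13, 2161: 365 days.
Jun 13, 2161 → Jun 13, 2162: 365 days.
Jun 13, 2162 → Jun 13, 2163: 365 days.
Jun 13, 2163 → Jun 13, 2164: 366 days (Feb 29, 2164 is in that span).
Jun 13, 2164 → Jun 13, 2165: 365 days.
Jun 13, 2165 → Jun 13, 2166: 365 days.
Jun 13, 2166 → Jun 13, 2167: 365 days.
Jun 13, 2167 → Jun 13, 2168: 366 days (Feb 29, 2168 is in that span).
Jun 13, 2168 → Jun 13, 2169: 365 days.
Jun 13, 2169 → Jun 13, 2170: 365 days.
Jun 13, 2170 → Jun 13, 2171: 365 days.
Jun 13, 2171 → Jun 13, 2172: 366 days (Feb 29, 2172 is in that span).
Jun 13, 2172 → Jun 13, 2173: 365 days.
Jun 13, 2173 → Jul 13, 2173: 30 days (June has 30).
Jul 13, 2173 → Aug 13, 2173: 31 days (July has 31).
Aug 13, 2173 → Aug 16, 2173: 3 days.
Total: 7004 days.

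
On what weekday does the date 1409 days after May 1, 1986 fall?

Saturday

First find the weekday of May 1, 1986. Doomsday rule: the anchor day for the 1900s is Wednesday. For year 86: 86÷12 = 7 r 2, and 2÷4 = 0, so 7+2+0 = 9.
Wednesday + 9 ≡ Friday — that's 1986's doomsday.
In May the doomsday date is May 9.
May 1 is 8 days before May 9; 8 mod 7 = 1, so Friday − 1 = Thursday.
1409 mod 7 = 2, so 1409 days after a Thursday is Thursday + 2 = Saturday.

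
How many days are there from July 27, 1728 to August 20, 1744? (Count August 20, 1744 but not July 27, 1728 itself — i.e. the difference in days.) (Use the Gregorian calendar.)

5868

Jul 27, 1728 → Jul 27, 1729: 365 days.
Jul 27, 1729 → Jul 27, 1730: 365 days.
Jul 27, 1730 → Jul 27, 1731: 365 days.
Jul 27, 1731 → Jul 27, 1732: 366 days (Feb 29, 1732 is in that span).
Jul 27, 1732 → Jul 27, 1733: 365 days.
Jul 27, 1733 → Jul 27, 1734: 365 days.
Jul 27, 1734 → Jul 27, 1735: 365 days.
Jul 27, 1735 → Jul 27, 1736: 366 days (Feb 29, 1736 is in that span).
Jul 27, 1736 → Jul 27, 1737: 365 days.
Jul 27, 1737 → Jul 27, 1738: 365 days.
Jul 27, 1738 → Jul 27, 1739: 365 days.
Jul 27, 1739 → Jul 27, 1740: 366 days (Feb 29, 1740 is in that span).
Jul 27, 1740 → Jul 27, 1741: 365 days.
Jul 27, 1741 → Jul 27, 1742: 365 days.
Jul 27, 1742 → Jul 27, 1743: 365 days.
Jul 27, 1743 → Aug 27, 1743: 31 days (July has 31).
Aug 27, 1743 → Sep 27, 1743: 31 days (August has 31).
Sep 27, 1743 → Oct 27, 1743: 30 days (September has 30).
Oct 27, 1743 → Nov 27, 1743: 31 days (October has 31).
Nov 27, 1743 → Dec 27, 1743: 30 days (November has 30).
Dec 27, 1743 → Jan 27, 1744: 31 days (December has 31).
Jan 27, 1744 → Feb 27, 1744: 31 days (January has 31).
Feb 27, 1744 → Mar 27, 1744: 29 days (February has 29).
Mar 27, 1744 → Apr 27, 1744: 31 days (March has 31).
Apr 27, 1744 → May 27, 1744: 30 days (April has 30).
May 27, 1744 → Jun 27, 1744: 31 days (May has 31).
Jun 27, 1744 → Jul 27, 1744: 30 days (June has 30).
Jul 27, 1744 → Aug 20, 1744: 24 days.
Total: 5868 days.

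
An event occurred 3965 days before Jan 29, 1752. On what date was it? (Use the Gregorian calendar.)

March 22, 1741

−365 (one year) → Jan 29, 1751 (3600 left).
−365 (one year) → Jan 29, 1750 (3235 left).
−365 (one year) → Jan 29, 1749 (2870 left).
−366 (one year; includes Feb 29, 1748) → Jan 29, 1748 (2504 left).
−365 (one year) → Jan 29, 1747 (2139 left).
−365 (one year) → Jan 29, 1746 (1774 left).
−365 (one year) → Jan 29, 1745 (1409 left).
−366 (one year; includes Feb 29, 1744) → Jan 29, 1744 (1043 left).
−365 (one year) → Jan 29, 1743 (678 left).
−365 (one year) → Jan 29, 1742 (313 left).
−29 → Dec 31, 1741 (end of Dec, 31 days; 284 left).
−31 → Nov 30, 1741 (end of Nov, 30 days; 253 left).
−30 → Oct 31, 1741 (end of Oct, 31 days; 223 left).
−31 → Sep 30, 1741 (end of Sep, 30 days; 192 left).
−30 → Aug 31, 1741 (end of Aug, 31 days; 162 left).
−31 → Jul 31, 1741 (end of Jul, 31 days; 131 left).
−31 → Jun 30, 1741 (end of Jun, 30 days; 100 left).
−30 → May 31, 1741 (end of May, 31 days; 70 left).
−31 → Apr 30, 1741 (end of Apr, 30 days; 39 left).
−30 → Mar 31, 1741 (end of Mar, 31 days; 9 left).
−9 → Mar 22, 1741.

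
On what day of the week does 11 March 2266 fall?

Doomsday rule: the anchor day for the 2200s is Friday. For year 66: 66÷12 = 5 r 6, and 6÷4 = 1, so 5+6+1 = 12.
Friday + 12 ≡ Wednesday — that's 2266's doomsday.
In March the doomsday date is Mar 14.
Mar 11 is 3 days before Mar 14; 3 mod 7 = 3, so Wednesday − 3 = Sunday.

Sunday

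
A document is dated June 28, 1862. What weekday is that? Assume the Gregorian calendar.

Doomsday rule: the anchor day for the 1800s is Friday. For year 62: 62÷12 = 5 r 2, and 2÷4 = 0, so 5+2+0 = 7.
Friday + 7 ≡ Friday — that's 1862's doomsday.
In June the doomsday date is Jun 6.
Jun 28 is 22 days after Jun 6; 22 mod 7 = 1, so Friday + 1 = Saturday.

Saturday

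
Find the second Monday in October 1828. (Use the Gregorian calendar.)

October 13, 1828

October 1, 1828 is a Wednesday.
The first Monday is therefore October 6 (5 days later).
The second Monday is 6 + 1×7 = October 13.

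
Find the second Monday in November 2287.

November 1, 2287 is a Tuesday.
The first Monday is therefore November 7 (6 days later).
The second Monday is 7 + 1×7 = November 14.

November 14, 2287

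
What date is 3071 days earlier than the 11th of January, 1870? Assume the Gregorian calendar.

August 15, 1861

−365 (one year) → Jan 11, 1869 (2706 left).
−366 (one year; includes Feb 29, 1868) → Jan 11, 1868 (2340 left).
−365 (one year) → Jan 11, 1867 (1975 left).
−365 (one year) → Jan 11, 1866 (1610 left).
−365 (one year) → Jan 11, 1865 (1245 left).
−366 (one year; includes Feb 29, 1864) → Jan 11, 1864 (879 left).
−365 (one year) → Jan 11, 1863 (514 left).
−365 (one year) → Jan 11, 1862 (149 left).
−11 → Dec 31, 1861 (end of Dec, 31 days; 138 left).
−31 → Nov 30, 1861 (end of Nov, 30 days; 107 left).
−30 → Oct 31, 1861 (end of Oct, 31 days; 77 left).
−31 → Sep 30, 1861 (end of Sep, 30 days; 46 left).
−30 → Aug 31, 1861 (end of Aug, 31 days; 16 left).
−16 → Aug 15, 1861.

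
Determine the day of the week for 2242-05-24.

Doomsday rule: the anchor day for the 2200s is Friday. For year 42: 42÷12 = 3 r 6, and 6÷4 = 1, so 3+6+1 = 10.
Friday + 10 ≡ Monday — that's 2242's doomsday.
In May the doomsday date is May 9.
May 24 is 15 days after May 9; 15 mod 7 = 1, so Monday + 1 = Tuesday.

Tuesday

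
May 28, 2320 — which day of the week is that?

Doomsday rule: the anchor day for the 2300s is Wednesday. For year 20: 20÷12 = 1 r 8, and 8÷4 = 2, so 1+8+2 = 11.
Wednesday + 11 ≡ Sunday — that's 2320's doomsday.
In May the doomsday date is May 9.
May 28 is 19 days after May 9; 19 mod 7 = 5, so Sunday + 5 = Friday.

Friday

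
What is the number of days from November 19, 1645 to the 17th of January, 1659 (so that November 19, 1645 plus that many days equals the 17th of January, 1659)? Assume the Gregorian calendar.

Nov 19, 1645 → Nov 19, 1646: 365 days.
Nov 19, 1646 → Nov 19, 1647: 365 days.
Nov 19, 1647 → Nov 19, 1648: 366 days (Feb 29, 1648 is in that span).
Nov 19, 1648 → Nov 19, 1649: 365 days.
Nov 19, 1649 → Nov 19, 1650: 365 days.
Nov 19, 1650 → Nov 19, 1651: 365 days.
Nov 19, 1651 → Nov 19, 1652: 366 days (Feb 29, 1652 is in that span).
Nov 19, 1652 → Nov 19, 1653: 365 days.
Nov 19, 1653 → Nov 19, 1654: 365 days.
Nov 19, 1654 → Nov 19, 1655: 365 days.
Nov 19, 1655 → Nov 19, 1656: 366 days (Feb 29, 1656 is in that span).
Nov 19, 1656 → Nov 19, 1657: 365 days.
Nov 19, 1657 → Nov 19, 1658: 365 days.
Nov 19, 1658 → Dec 19, 1658: 30 days (November has 30).
Dec 19, 1658 → Jan 17, 1659: 29 days.
Total: 4807 days.

4807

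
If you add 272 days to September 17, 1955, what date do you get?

Sep has 30 days: +14 → Oct 1, 1955 (258 left).
Oct has 31 days: +31 → Nov 1, 1955 (227 left).
Nov has 30 days: +30 → Dec 1, 1955 (197 left).
Dec has 31 days: +31 → Jan 1, 1956 (166 left).
Jan has 31 days: +31 → Feb 1, 1956 (135 left).
Feb has 29 days: +29 → Mar 1, 1956 (106 left).
Mar has 31 days: +31 → Apr 1, 1956 (75 left).
Apr has 30 days: +30 → May 1, 1956 (45 left).
May has 31 days: +31 → Jun 1, 1956 (14 left).
+14 → Jun 15, 1956.

June 15, 1956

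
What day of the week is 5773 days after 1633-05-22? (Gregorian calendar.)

May 22, 1633 is a Sunday.
5773 mod 7 = 5, so 5773 days after a Sunday is Sunday + 5 = Friday.

Friday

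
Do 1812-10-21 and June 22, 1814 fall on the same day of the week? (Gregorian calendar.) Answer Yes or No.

Yes

From Oct 21, 1812 to Jun 22, 1814 is 609 days.
609 mod 7 = 0, so they are the same weekday.
(Oct 21, 1812 is a Wednesday; Jun 22, 1814 is a Wednesday.)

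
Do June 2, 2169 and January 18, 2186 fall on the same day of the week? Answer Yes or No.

From Jun 2, 2169 to Jan 18, 2186 is 6074 days.
6074 mod 7 = 5, so they are different weekdays.
(Jun 2, 2169 is a Friday; Jan 18, 2186 is a Wednesday.)

No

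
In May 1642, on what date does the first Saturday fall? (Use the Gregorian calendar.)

May 1, 1642 is a Thursday.
The first Saturday is therefore May 3 (2 days later).

May 3, 1642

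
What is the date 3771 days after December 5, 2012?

April 3, 2023

+365 (one year) → Dec 5, 2013 (3406 left).
+365 (one year) → Dec 5, 2014 (3041 left).
+365 (one year) → Dec 5, 2015 (2676 left).
+366 (one year; includes Feb 29, 2016) → Dec 5, 2016 (2310 left).
+365 (one year) → Dec 5, 2017 (1945 left).
+365 (one year) → Dec 5, 2018 (1580 left).
+365 (one year) → Dec 5, 2019 (1215 left).
+366 (one year; includes Feb 29, 2020) → Dec 5, 2020 (849 left).
+365 (one year) → Dec 5, 2021 (484 left).
+365 (one year) → Dec 5, 2022 (119 left).
Dec has 31 days: +27 → Jan 1, 2023 (92 left).
Jan has 31 days: +31 → Feb 1, 2023 (61 left).
Feb has 28 days: +28 → Mar 1, 2023 (33 left).
Mar has 31 days: +31 → Apr 1, 2023 (2 left).
+2 → Apr 3, 2023.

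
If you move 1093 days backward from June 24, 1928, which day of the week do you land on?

Saturday

First find the weekday of Jun 24, 1928. Doomsday rule: the anchor day for the 1900s is Wednesday. For year 28: 28÷12 = 2 r 4, and 4÷4 = 1, so 2+4+1 = 7.
Wednesday + 7 ≡ Wednesday — that's 1928's doomsday.
In June the doomsday date is Jun 6.
Jun 24 is 18 days after Jun 6; 18 mod 7 = 4, so Wednesday + 4 = Sunday.
1093 mod 7 = 1, so 1093 days before a Sunday is Sunday − 1 = Saturday.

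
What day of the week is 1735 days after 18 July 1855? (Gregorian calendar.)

Tuesday

Jul 18, 1855 is a Wednesday.
1735 mod 7 = 6, so 1735 days after a Wednesday is Wednesday + 6 = Tuesday.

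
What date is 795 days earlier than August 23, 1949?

June 20, 1947

−365 (one year) → Aug 23, 1948 (430 left).
−366 (one year; includes Feb 29, 1948) → Aug 23, 1947 (64 left).
−23 → Jul 31, 1947 (end of Jul, 31 days; 41 left).
−31 → Jun 30, 1947 (end of Jun, 30 days; 10 left).
−10 → Jun 20, 1947.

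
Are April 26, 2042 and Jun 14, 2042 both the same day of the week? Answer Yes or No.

From Apr 26, 2042 to Jun 14, 2042 is 49 days.
49 mod 7 = 0, so they are the same weekday.
(Apr 26, 2042 is a Saturday; Jun 14, 2042 is a Saturday.)

Yes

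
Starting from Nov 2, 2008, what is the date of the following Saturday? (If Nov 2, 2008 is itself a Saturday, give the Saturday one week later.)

Nov 2, 2008 is a Sunday.
From Sunday to the next Saturday is 6 days.
Nov 2, 2008 + 6 = Nov 8, 2008.

November 8, 2008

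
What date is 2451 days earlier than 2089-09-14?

December 29, 2082

−365 (one year) → Sep 14, 2088 (2086 left).
−366 (one year; includes Feb 29, 2088) → Sep 14, 2087 (1720 left).
−365 (one year) → Sep 14, 2086 (1355 left).
−365 (one year) → Sep 14, 2085 (990 left).
−365 (one year) → Sep 14, 2084 (625 left).
−366 (one year; includes Feb 29, 2084) → Sep 14, 2083 (259 left).
−14 → Aug 31, 2083 (end of Aug, 31 days; 245 left).
−31 → Jul 31, 2083 (end of Jul, 31 days; 214 left).
−31 → Jun 30, 2083 (end of Jun, 30 days; 183 left).
−30 → May 31, 2083 (end of May, 31 days; 153 left).
−31 → Apr 30, 2083 (end of Apr, 30 days; 122 left).
−30 → Mar 31, 2083 (end of Mar, 31 days; 92 left).
−31 → Feb 28, 2083 (end of Feb, 28 days; 61 left).
−28 → Jan 31, 2083 (end of Jan, 31 days; 33 left).
−31 → Dec 31, 2082 (end of Dec, 31 days; 2 left).
−2 → Dec 29, 2082.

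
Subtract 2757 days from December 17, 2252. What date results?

−366 (one year; includes Feb 29, 2252) → Dec 17, 2251 (2391 left).
−365 (one year) → Dec 17, 2250 (2026 left).
−365 (one year) → Dec 17, 2249 (1661 left).
−365 (one year) → Dec 17, 2248 (1296 left).
−366 (one year; includes Feb 29, 2248) → Dec 17, 2247 (930 left).
−365 (one year) → Dec 17, 2246 (565 left).
−365 (one year) → Dec 17, 2245 (200 left).
−17 → Nov 30, 2245 (end of Nov, 30 days; 183 left).
−30 → Oct 31, 2245 (end of Oct, 31 days; 153 left).
−31 → Sep 30, 2245 (end of Sep, 30 days; 122 left).
−30 → Aug 31, 2245 (end of Aug, 31 days; 92 left).
−31 → Jul 31, 2245 (end of Jul, 31 days; 61 left).
−31 → Jun 30, 2245 (end of Jun, 30 days; 30 left).
−30 → May 31, 2245 (end of May, 31 days; 0 left).

May 31, 2245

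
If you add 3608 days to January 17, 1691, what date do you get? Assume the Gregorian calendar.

December 4, 1700

+365 (one year) → Jan 17, 1692 (3243 left).
+366 (one year; includes Feb 29, 1692) → Jan 17, 1693 (2877 left).
+365 (one year) → Jan 17, 1694 (2512 left).
+365 (one year) → Jan 17, 1695 (2147 left).
+365 (one year) → Jan 17, 1696 (1782 left).
+366 (one year; includes Feb 29, 1696) → Jan 17, 1697 (1416 left).
+365 (one year) → Jan 17, 1698 (1051 left).
+365 (one year) → Jan 17, 1699 (686 left).
+365 (one year) → Jan 17, 1700 (321 left).
Jan has 31 days: +15 → Feb 1, 1700 (306 left).
Feb has 28 days: +28 → Mar 1, 1700 (278 left).
Mar has 31 days: +31 → Apr 1, 1700 (247 left).
Apr has 30 days: +30 → May 1, 1700 (217 left).
May has 31 days: +31 → Jun 1, 1700 (186 left).
Jun has 30 days: +30 → Jul 1, 1700 (156 left).
Jul has 31 days: +31 → Aug 1, 1700 (125 left).
Aug has 31 days: +31 → Sep 1, 1700 (94 left).
Sep has 30 days: +30 → Oct 1, 1700 (64 left).
Oct has 31 days: +31 → Nov 1, 1700 (33 left).
Nov has 30 days: +30 → Dec 1, 1700 (3 left).
+3 → Dec 4, 1700.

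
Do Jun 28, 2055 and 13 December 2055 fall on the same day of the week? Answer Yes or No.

Yes

From Jun 28, 2055 to Dec 13, 2055 is 168 days.
168 mod 7 = 0, so they are the same weekday.
(Jun 28, 2055 is a Monday; Dec 13, 2055 is a Monday.)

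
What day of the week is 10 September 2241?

Doomsday rule: the anchor day for the 2200s is Friday. For year 41: 41÷12 = 3 r 5, and 5÷4 = 1, so 3+5+1 = 9.
Friday + 9 ≡ Sunday — that's 2241's doomsday.
In September the doomsday date is Sep 5.
Sep 10 is 5 days after Sep 5; 5 mod 7 = 5, so Sunday + 5 = Friday.

Friday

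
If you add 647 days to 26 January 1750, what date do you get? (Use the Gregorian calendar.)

November 4, 1751

+365 (one year) → Jan 26, 1751 (282 left).
Jan has 31 days: +6 → Feb 1, 1751 (276 left).
Feb has 28 days: +28 → Mar 1, 1751 (248 left).
Mar has 31 days: +31 → Apr 1, 1751 (217 left).
Apr has 30 days: +30 → May 1, 1751 (187 left).
May has 31 days: +31 → Jun 1, 1751 (156 left).
Jun has 30 days: +30 → Jul 1, 1751 (126 left).
Jul has 31 days: +31 → Aug 1, 1751 (95 left).
Aug has 31 days: +31 → Sep 1, 1751 (64 left).
Sep has 30 days: +30 → Oct 1, 1751 (34 left).
Oct has 31 days: +31 → Nov 1, 1751 (3 left).
+3 → Nov 4, 1751.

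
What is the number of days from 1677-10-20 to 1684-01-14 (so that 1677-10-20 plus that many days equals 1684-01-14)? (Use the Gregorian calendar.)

Oct 20, 1677 → Oct 20, 1678: 365 days.
Oct 20, 1678 → Oct 20, 1679: 365 days.
Oct 20, 1679 → Oct 20, 1680: 366 days (Feb 29, 1680 is in that span).
Oct 20, 1680 → Oct 20, 1681: 365 days.
Oct 20, 1681 → Oct 20, 1682: 365 days.
Oct 20, 1682 → Oct 20, 1683: 365 days.
Oct 20, 1683 → Nov 20, 1683: 31 days (October has 31).
Nov 20, 1683 → Dec 20, 1683: 30 days (November has 30).
Dec 20, 1683 → Jan 14, 1684: 25 days.
Total: 2277 days.

2277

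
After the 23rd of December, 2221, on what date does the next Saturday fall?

Dec 23, 2221 is a Sunday.
From Sunday to the next Saturday is 6 days.
Dec 23, 2221 + 6 = Dec 29, 2221.

December 29, 2221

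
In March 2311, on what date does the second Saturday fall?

March 11, 2311

March 1, 2311 is a Wednesday.
The first Saturday is therefore March 4 (3 days later).
The second Saturday is 4 + 1×7 = March 11.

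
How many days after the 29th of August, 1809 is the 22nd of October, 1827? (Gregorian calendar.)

Aug 29, 1809 → Aug 29, 1810: 365 days.
Aug 29, 1810 → Aug 29, 1811: 365 days.
Aug 29, 1811 → Aug 29, 1812: 366 days (Feb 29, 1812 is in that span).
Aug 29, 1812 → Aug 29, 1813: 365 days.
Aug 29, 1813 → Aug 29, 1814: 365 days.
Aug 29, 1814 → Aug 29, 1815: 365 days.
Aug 29, 1815 → Aug 29, 1816: 366 days (Feb 29, 1816 is in that span).
Aug 29, 1816 → Aug 29, 1817: 365 days.
Aug 29, 1817 → Aug 29, 1818: 365 days.
Aug 29, 1818 → Aug 29, 1819: 365 days.
Aug 29, 1819 → Aug 29, 1820: 366 days (Feb 29, 1820 is in that span).
Aug 29, 1820 → Aug 29, 1821: 365 days.
Aug 29, 1821 → Aug 29, 1822: 365 days.
Aug 29, 1822 → Aug 29, 1823: 365 days.
Aug 29, 1823 → Aug 29, 1824: 366 days (Feb 29, 1824 is in that span).
Aug 29, 1824 → Aug 29, 1825: 365 days.
Aug 29, 1825 → Aug 29, 1826: 365 days.
Aug 29, 1826 → Aug 29, 1827: 365 days.
Aug 29, 1827 → Sep 29, 1827: 31 days (August has 31).
Sep 29, 1827 → Oct 22, 1827: 23 days.
Total: 6628 days.

6628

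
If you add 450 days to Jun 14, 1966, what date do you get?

September 7, 1967

+365 (one year) → Jun 14, 1967 (85 left).
Jun has 30 days: +17 → Jul 1, 1967 (68 left).
Jul has 31 days: +31 → Aug 1, 1967 (37 left).
Aug has 31 days: +31 → Sep 1, 1967 (6 left).
+6 → Sep 7, 1967.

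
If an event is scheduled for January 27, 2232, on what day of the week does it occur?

Friday

Doomsday rule: the anchor day for the 2200s is Friday. For year 32: 32÷12 = 2 r 8, and 8÷4 = 2, so 2+8+2 = 12.
Friday + 12 ≡ Wednesday — that's 2232's doomsday.
In January the doomsday date is Jan 4 (2232 is a leap year (divisible by 4)).
Jan 27 is 23 days after Jan 4; 23 mod 7 = 2, so Wednesday + 2 = Friday.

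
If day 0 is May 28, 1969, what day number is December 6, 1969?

May 28, 1969 → Jun 28, 1969: 31 days (May has 31).
Jun 28, 1969 → Jul 28, 1969: 30 days (June has 30).
Jul 28, 1969 → Aug 28, 1969: 31 days (July has 31).
Aug 28, 1969 → Sep 28, 1969: 31 days (August has 31).
Sep 28, 1969 → Oct 28, 1969: 30 days (September has 30).
Oct 28, 1969 → Nov 28, 1969: 31 days (October has 31).
Nov 28, 1969 → Dec 6, 1969: 8 days.
Total: 192 days.

192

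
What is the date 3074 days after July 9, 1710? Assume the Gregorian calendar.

+365 (one year) → Jul 9, 1711 (2709 left).
+366 (one year; includes Feb 29, 1712) → Jul 9, 1712 (2343 left).
+365 (one year) → Jul 9, 1713 (1978 left).
+365 (one year) → Jul 9, 1714 (1613 left).
+365 (one year) → Jul 9, 1715 (1248 left).
+366 (one year; includes Feb 29, 1716) → Jul 9, 1716 (882 left).
+365 (one year) → Jul 9, 1717 (517 left).
+365 (one year) → Jul 9, 1718 (152 left).
Jul has 31 days: +23 → Aug 1, 1718 (129 left).
Aug has 31 days: +31 → Sep 1, 1718 (98 left).
Sep has 30 days: +30 → Oct 1, 1718 (68 left).
Oct has 31 days: +31 → Nov 1, 1718 (37 left).
Nov has 30 days: +30 → Dec 1, 1718 (7 left).
+7 → Dec 8, 1718.

December 8, 1718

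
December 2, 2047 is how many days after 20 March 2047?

257

Mar 20, 2047 → Apr 20, 2047: 31 days (March has 31).
Apr 20, 2047 → May 20, 2047: 30 days (April has 30).
May 20, 2047 → Jun 20, 2047: 31 days (May has 31).
Jun 20, 2047 → Jul 20, 2047: 30 days (June has 30).
Jul 20, 2047 → Aug 20, 2047: 31 days (July has 31).
Aug 20, 2047 → Sep 20, 2047: 31 days (August has 31).
Sep 20, 2047 → Oct 20, 2047: 30 days (September has 30).
Oct 20, 2047 → Nov 20, 2047: 31 days (October has 31).
Nov 20, 2047 → Dec 2, 2047: 12 days.
Total: 257 days.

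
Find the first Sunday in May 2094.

May 2, 2094

May 1, 2094 is a Saturday.
The first Sunday is therefore May 2 (1 days later).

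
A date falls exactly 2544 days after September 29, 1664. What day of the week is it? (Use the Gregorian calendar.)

Thursday

First find the weekday of Sep 29, 1664. Doomsday rule: the anchor day for the 1600s is Tuesday. For year 64: 64÷12 = 5 r 4, and 4÷4 = 1, so 5+4+1 = 10.
Tuesday + 10 ≡ Friday — that's 1664's doomsday.
In September the doomsday date is Sep 5.
Sep 29 is 24 days after Sep 5; 24 mod 7 = 3, so Friday + 3 = Monday.
2544 mod 7 = 3, so 2544 days after a Monday is Monday + 3 = Thursday.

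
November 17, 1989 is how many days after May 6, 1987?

926

May 6, 1987 → May 6, 1988: 366 days (Feb 29, 1988 is in that span).
May 6, 1988 → May 6, 1989: 365 days.
May 6, 1989 → Jun 6, 1989: 31 days (May has 31).
Jun 6, 1989 → Jul 6, 1989: 30 days (June has 30).
Jul 6, 1989 → Aug 6, 1989: 31 days (July has 31).
Aug 6, 1989 → Sep 6, 1989: 31 days (August has 31).
Sep 6, 1989 → Oct 6, 1989: 30 days (September has 30).
Oct 6, 1989 → Nov 6, 1989: 31 days (October has 31).
Nov 6, 1989 → Nov 17, 1989: 11 days.
Total: 926 days.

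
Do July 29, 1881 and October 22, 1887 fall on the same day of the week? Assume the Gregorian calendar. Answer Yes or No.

From Jul 29, 1881 to Oct 22, 1887 is 2276 days.
2276 mod 7 = 1, so they are different weekdays.
(Jul 29, 1881 is a Friday; Oct 22, 1887 is a Saturday.)

No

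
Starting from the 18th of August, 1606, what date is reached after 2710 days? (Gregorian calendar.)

+365 (one year) → Aug 18, 1607 (2345 left).
+366 (one year; includes Feb 29, 1608) → Aug 18, 1608 (1979 left).
+365 (one year) → Aug 18, 1609 (1614 left).
+365 (one year) → Aug 18, 1610 (1249 left).
+365 (one year) → Aug 18, 1611 (884 left).
+366 (one year; includes Feb 29, 1612) → Aug 18, 1612 (518 left).
+365 (one year) → Aug 18, 1613 (153 left).
Aug has 31 days: +14 → Sep 1, 1613 (139 left).
Sep has 30 days: +30 → Oct 1, 1613 (109 left).
Oct has 31 days: +31 → Nov 1, 1613 (78 left).
Nov has 30 days: +30 → Dec 1, 1613 (48 left).
Dec has 31 days: +31 → Jan 1, 1614 (17 left).
+17 → Jan 18, 1614.

January 18, 1614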